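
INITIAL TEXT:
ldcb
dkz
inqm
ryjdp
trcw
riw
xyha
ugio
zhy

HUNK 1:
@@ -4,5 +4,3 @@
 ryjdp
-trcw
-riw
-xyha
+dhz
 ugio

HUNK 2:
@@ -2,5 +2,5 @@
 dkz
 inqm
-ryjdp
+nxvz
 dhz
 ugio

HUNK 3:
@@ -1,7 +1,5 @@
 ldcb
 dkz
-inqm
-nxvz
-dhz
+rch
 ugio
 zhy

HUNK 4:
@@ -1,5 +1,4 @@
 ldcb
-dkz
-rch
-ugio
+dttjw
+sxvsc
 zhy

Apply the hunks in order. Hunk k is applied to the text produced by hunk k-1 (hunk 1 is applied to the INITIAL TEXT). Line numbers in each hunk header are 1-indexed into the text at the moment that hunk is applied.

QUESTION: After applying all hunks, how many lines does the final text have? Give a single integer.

Hunk 1: at line 4 remove [trcw,riw,xyha] add [dhz] -> 7 lines: ldcb dkz inqm ryjdp dhz ugio zhy
Hunk 2: at line 2 remove [ryjdp] add [nxvz] -> 7 lines: ldcb dkz inqm nxvz dhz ugio zhy
Hunk 3: at line 1 remove [inqm,nxvz,dhz] add [rch] -> 5 lines: ldcb dkz rch ugio zhy
Hunk 4: at line 1 remove [dkz,rch,ugio] add [dttjw,sxvsc] -> 4 lines: ldcb dttjw sxvsc zhy
Final line count: 4

Answer: 4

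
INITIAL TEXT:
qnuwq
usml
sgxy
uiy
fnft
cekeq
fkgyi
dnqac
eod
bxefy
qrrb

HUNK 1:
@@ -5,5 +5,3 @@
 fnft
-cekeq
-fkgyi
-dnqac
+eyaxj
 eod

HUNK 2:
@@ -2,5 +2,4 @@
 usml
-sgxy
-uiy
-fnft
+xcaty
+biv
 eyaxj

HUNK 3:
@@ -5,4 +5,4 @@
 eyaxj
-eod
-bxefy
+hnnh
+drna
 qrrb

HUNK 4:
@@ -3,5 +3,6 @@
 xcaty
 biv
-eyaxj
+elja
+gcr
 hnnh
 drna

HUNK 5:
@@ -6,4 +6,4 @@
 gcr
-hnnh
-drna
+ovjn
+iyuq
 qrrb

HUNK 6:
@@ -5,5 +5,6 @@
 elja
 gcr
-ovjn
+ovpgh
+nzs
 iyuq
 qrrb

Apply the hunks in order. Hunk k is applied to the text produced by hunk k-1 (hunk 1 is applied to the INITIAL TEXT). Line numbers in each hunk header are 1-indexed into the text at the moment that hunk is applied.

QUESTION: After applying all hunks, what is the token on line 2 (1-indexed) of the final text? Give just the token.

Answer: usml

Derivation:
Hunk 1: at line 5 remove [cekeq,fkgyi,dnqac] add [eyaxj] -> 9 lines: qnuwq usml sgxy uiy fnft eyaxj eod bxefy qrrb
Hunk 2: at line 2 remove [sgxy,uiy,fnft] add [xcaty,biv] -> 8 lines: qnuwq usml xcaty biv eyaxj eod bxefy qrrb
Hunk 3: at line 5 remove [eod,bxefy] add [hnnh,drna] -> 8 lines: qnuwq usml xcaty biv eyaxj hnnh drna qrrb
Hunk 4: at line 3 remove [eyaxj] add [elja,gcr] -> 9 lines: qnuwq usml xcaty biv elja gcr hnnh drna qrrb
Hunk 5: at line 6 remove [hnnh,drna] add [ovjn,iyuq] -> 9 lines: qnuwq usml xcaty biv elja gcr ovjn iyuq qrrb
Hunk 6: at line 5 remove [ovjn] add [ovpgh,nzs] -> 10 lines: qnuwq usml xcaty biv elja gcr ovpgh nzs iyuq qrrb
Final line 2: usml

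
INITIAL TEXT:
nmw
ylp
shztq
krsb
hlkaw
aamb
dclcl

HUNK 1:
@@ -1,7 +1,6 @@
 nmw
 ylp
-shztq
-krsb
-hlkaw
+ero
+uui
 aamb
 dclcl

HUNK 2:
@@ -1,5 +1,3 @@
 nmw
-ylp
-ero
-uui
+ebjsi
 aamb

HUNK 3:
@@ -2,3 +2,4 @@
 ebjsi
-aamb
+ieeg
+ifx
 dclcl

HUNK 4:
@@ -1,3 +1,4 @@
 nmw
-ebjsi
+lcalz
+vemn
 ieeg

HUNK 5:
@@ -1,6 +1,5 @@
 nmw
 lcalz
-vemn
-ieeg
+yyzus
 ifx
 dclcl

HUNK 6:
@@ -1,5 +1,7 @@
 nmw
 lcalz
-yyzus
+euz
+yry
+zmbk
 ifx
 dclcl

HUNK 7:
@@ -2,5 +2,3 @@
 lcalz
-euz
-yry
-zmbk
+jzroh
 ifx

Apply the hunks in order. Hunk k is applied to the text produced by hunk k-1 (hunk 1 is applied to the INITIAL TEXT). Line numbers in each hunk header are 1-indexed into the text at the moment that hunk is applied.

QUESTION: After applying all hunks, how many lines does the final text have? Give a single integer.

Answer: 5

Derivation:
Hunk 1: at line 1 remove [shztq,krsb,hlkaw] add [ero,uui] -> 6 lines: nmw ylp ero uui aamb dclcl
Hunk 2: at line 1 remove [ylp,ero,uui] add [ebjsi] -> 4 lines: nmw ebjsi aamb dclcl
Hunk 3: at line 2 remove [aamb] add [ieeg,ifx] -> 5 lines: nmw ebjsi ieeg ifx dclcl
Hunk 4: at line 1 remove [ebjsi] add [lcalz,vemn] -> 6 lines: nmw lcalz vemn ieeg ifx dclcl
Hunk 5: at line 1 remove [vemn,ieeg] add [yyzus] -> 5 lines: nmw lcalz yyzus ifx dclcl
Hunk 6: at line 1 remove [yyzus] add [euz,yry,zmbk] -> 7 lines: nmw lcalz euz yry zmbk ifx dclcl
Hunk 7: at line 2 remove [euz,yry,zmbk] add [jzroh] -> 5 lines: nmw lcalz jzroh ifx dclcl
Final line count: 5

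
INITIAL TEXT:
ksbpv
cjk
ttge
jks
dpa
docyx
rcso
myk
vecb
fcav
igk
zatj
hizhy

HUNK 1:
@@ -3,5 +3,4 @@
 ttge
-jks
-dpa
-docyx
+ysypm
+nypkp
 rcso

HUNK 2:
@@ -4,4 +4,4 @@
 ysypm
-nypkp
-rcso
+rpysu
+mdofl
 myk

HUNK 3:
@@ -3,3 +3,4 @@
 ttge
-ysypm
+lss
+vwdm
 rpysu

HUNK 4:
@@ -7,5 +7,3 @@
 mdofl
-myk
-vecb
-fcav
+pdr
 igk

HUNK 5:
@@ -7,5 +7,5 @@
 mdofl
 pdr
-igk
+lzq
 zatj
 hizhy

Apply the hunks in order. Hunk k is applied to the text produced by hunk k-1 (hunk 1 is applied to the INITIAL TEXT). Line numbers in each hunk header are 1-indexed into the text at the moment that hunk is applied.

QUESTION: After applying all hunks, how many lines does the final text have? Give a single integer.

Hunk 1: at line 3 remove [jks,dpa,docyx] add [ysypm,nypkp] -> 12 lines: ksbpv cjk ttge ysypm nypkp rcso myk vecb fcav igk zatj hizhy
Hunk 2: at line 4 remove [nypkp,rcso] add [rpysu,mdofl] -> 12 lines: ksbpv cjk ttge ysypm rpysu mdofl myk vecb fcav igk zatj hizhy
Hunk 3: at line 3 remove [ysypm] add [lss,vwdm] -> 13 lines: ksbpv cjk ttge lss vwdm rpysu mdofl myk vecb fcav igk zatj hizhy
Hunk 4: at line 7 remove [myk,vecb,fcav] add [pdr] -> 11 lines: ksbpv cjk ttge lss vwdm rpysu mdofl pdr igk zatj hizhy
Hunk 5: at line 7 remove [igk] add [lzq] -> 11 lines: ksbpv cjk ttge lss vwdm rpysu mdofl pdr lzq zatj hizhy
Final line count: 11

Answer: 11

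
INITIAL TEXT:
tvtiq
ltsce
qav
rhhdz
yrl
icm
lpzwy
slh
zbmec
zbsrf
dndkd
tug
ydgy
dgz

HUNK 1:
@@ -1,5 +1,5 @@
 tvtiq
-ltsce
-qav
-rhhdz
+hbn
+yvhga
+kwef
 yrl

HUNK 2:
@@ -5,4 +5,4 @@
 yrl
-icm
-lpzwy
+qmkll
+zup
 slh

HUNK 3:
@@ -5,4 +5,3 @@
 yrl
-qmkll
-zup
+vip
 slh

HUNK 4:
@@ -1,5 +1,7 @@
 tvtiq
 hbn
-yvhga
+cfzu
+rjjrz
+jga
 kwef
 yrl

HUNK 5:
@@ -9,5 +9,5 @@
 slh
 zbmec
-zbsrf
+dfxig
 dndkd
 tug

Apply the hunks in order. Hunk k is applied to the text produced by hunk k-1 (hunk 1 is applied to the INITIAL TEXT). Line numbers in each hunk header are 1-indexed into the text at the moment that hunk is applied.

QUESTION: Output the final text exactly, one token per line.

Answer: tvtiq
hbn
cfzu
rjjrz
jga
kwef
yrl
vip
slh
zbmec
dfxig
dndkd
tug
ydgy
dgz

Derivation:
Hunk 1: at line 1 remove [ltsce,qav,rhhdz] add [hbn,yvhga,kwef] -> 14 lines: tvtiq hbn yvhga kwef yrl icm lpzwy slh zbmec zbsrf dndkd tug ydgy dgz
Hunk 2: at line 5 remove [icm,lpzwy] add [qmkll,zup] -> 14 lines: tvtiq hbn yvhga kwef yrl qmkll zup slh zbmec zbsrf dndkd tug ydgy dgz
Hunk 3: at line 5 remove [qmkll,zup] add [vip] -> 13 lines: tvtiq hbn yvhga kwef yrl vip slh zbmec zbsrf dndkd tug ydgy dgz
Hunk 4: at line 1 remove [yvhga] add [cfzu,rjjrz,jga] -> 15 lines: tvtiq hbn cfzu rjjrz jga kwef yrl vip slh zbmec zbsrf dndkd tug ydgy dgz
Hunk 5: at line 9 remove [zbsrf] add [dfxig] -> 15 lines: tvtiq hbn cfzu rjjrz jga kwef yrl vip slh zbmec dfxig dndkd tug ydgy dgz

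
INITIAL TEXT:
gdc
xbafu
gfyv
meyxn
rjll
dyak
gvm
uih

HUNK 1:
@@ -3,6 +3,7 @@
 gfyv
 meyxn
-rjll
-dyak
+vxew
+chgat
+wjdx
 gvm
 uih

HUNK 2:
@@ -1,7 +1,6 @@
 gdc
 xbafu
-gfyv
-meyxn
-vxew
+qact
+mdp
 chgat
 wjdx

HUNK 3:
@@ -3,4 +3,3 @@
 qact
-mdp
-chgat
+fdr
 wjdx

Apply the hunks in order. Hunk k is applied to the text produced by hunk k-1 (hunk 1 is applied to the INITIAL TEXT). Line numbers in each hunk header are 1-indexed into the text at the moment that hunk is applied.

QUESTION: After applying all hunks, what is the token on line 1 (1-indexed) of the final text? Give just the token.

Answer: gdc

Derivation:
Hunk 1: at line 3 remove [rjll,dyak] add [vxew,chgat,wjdx] -> 9 lines: gdc xbafu gfyv meyxn vxew chgat wjdx gvm uih
Hunk 2: at line 1 remove [gfyv,meyxn,vxew] add [qact,mdp] -> 8 lines: gdc xbafu qact mdp chgat wjdx gvm uih
Hunk 3: at line 3 remove [mdp,chgat] add [fdr] -> 7 lines: gdc xbafu qact fdr wjdx gvm uih
Final line 1: gdc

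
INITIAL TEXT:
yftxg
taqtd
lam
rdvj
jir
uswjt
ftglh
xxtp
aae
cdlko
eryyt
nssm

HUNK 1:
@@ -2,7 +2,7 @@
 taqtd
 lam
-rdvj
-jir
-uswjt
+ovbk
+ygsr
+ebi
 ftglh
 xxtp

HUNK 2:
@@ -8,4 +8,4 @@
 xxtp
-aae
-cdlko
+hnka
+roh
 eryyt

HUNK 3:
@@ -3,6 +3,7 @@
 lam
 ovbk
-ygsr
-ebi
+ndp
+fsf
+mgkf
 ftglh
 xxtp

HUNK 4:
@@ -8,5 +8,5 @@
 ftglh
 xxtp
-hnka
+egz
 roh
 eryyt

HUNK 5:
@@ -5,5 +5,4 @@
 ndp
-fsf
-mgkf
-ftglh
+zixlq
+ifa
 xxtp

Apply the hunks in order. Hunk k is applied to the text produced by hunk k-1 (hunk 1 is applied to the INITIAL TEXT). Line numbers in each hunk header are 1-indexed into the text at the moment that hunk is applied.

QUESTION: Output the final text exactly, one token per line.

Answer: yftxg
taqtd
lam
ovbk
ndp
zixlq
ifa
xxtp
egz
roh
eryyt
nssm

Derivation:
Hunk 1: at line 2 remove [rdvj,jir,uswjt] add [ovbk,ygsr,ebi] -> 12 lines: yftxg taqtd lam ovbk ygsr ebi ftglh xxtp aae cdlko eryyt nssm
Hunk 2: at line 8 remove [aae,cdlko] add [hnka,roh] -> 12 lines: yftxg taqtd lam ovbk ygsr ebi ftglh xxtp hnka roh eryyt nssm
Hunk 3: at line 3 remove [ygsr,ebi] add [ndp,fsf,mgkf] -> 13 lines: yftxg taqtd lam ovbk ndp fsf mgkf ftglh xxtp hnka roh eryyt nssm
Hunk 4: at line 8 remove [hnka] add [egz] -> 13 lines: yftxg taqtd lam ovbk ndp fsf mgkf ftglh xxtp egz roh eryyt nssm
Hunk 5: at line 5 remove [fsf,mgkf,ftglh] add [zixlq,ifa] -> 12 lines: yftxg taqtd lam ovbk ndp zixlq ifa xxtp egz roh eryyt nssm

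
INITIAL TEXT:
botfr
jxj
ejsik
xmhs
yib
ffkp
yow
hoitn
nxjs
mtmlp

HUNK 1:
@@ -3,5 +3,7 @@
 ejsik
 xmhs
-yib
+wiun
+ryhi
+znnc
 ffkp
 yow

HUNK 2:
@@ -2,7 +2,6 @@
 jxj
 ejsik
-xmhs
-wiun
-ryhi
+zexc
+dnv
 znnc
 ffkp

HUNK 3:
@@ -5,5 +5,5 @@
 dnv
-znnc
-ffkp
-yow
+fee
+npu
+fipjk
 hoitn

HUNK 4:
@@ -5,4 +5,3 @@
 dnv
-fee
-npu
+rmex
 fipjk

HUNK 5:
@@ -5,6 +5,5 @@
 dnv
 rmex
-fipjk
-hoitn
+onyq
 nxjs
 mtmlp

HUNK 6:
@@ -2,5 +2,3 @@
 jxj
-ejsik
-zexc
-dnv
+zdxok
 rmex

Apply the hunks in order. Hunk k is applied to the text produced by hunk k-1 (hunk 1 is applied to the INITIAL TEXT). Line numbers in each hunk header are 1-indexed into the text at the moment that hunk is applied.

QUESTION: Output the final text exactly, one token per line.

Answer: botfr
jxj
zdxok
rmex
onyq
nxjs
mtmlp

Derivation:
Hunk 1: at line 3 remove [yib] add [wiun,ryhi,znnc] -> 12 lines: botfr jxj ejsik xmhs wiun ryhi znnc ffkp yow hoitn nxjs mtmlp
Hunk 2: at line 2 remove [xmhs,wiun,ryhi] add [zexc,dnv] -> 11 lines: botfr jxj ejsik zexc dnv znnc ffkp yow hoitn nxjs mtmlp
Hunk 3: at line 5 remove [znnc,ffkp,yow] add [fee,npu,fipjk] -> 11 lines: botfr jxj ejsik zexc dnv fee npu fipjk hoitn nxjs mtmlp
Hunk 4: at line 5 remove [fee,npu] add [rmex] -> 10 lines: botfr jxj ejsik zexc dnv rmex fipjk hoitn nxjs mtmlp
Hunk 5: at line 5 remove [fipjk,hoitn] add [onyq] -> 9 lines: botfr jxj ejsik zexc dnv rmex onyq nxjs mtmlp
Hunk 6: at line 2 remove [ejsik,zexc,dnv] add [zdxok] -> 7 lines: botfr jxj zdxok rmex onyq nxjs mtmlp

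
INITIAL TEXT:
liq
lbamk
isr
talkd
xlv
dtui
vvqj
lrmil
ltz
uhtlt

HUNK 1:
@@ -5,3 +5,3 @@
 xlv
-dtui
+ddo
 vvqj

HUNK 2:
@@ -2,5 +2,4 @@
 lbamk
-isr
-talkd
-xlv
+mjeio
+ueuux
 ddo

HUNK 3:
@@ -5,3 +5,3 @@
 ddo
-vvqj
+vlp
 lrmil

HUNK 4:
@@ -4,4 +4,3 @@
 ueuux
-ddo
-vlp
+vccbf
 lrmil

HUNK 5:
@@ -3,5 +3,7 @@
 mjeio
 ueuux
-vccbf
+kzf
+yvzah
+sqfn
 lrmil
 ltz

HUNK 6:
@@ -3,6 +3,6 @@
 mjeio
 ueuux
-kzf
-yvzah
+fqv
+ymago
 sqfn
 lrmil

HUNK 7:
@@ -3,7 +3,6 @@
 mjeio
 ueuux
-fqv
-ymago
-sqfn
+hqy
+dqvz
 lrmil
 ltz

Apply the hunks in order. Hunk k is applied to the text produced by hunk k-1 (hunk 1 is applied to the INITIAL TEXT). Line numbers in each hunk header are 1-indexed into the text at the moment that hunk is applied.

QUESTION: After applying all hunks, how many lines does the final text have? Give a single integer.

Answer: 9

Derivation:
Hunk 1: at line 5 remove [dtui] add [ddo] -> 10 lines: liq lbamk isr talkd xlv ddo vvqj lrmil ltz uhtlt
Hunk 2: at line 2 remove [isr,talkd,xlv] add [mjeio,ueuux] -> 9 lines: liq lbamk mjeio ueuux ddo vvqj lrmil ltz uhtlt
Hunk 3: at line 5 remove [vvqj] add [vlp] -> 9 lines: liq lbamk mjeio ueuux ddo vlp lrmil ltz uhtlt
Hunk 4: at line 4 remove [ddo,vlp] add [vccbf] -> 8 lines: liq lbamk mjeio ueuux vccbf lrmil ltz uhtlt
Hunk 5: at line 3 remove [vccbf] add [kzf,yvzah,sqfn] -> 10 lines: liq lbamk mjeio ueuux kzf yvzah sqfn lrmil ltz uhtlt
Hunk 6: at line 3 remove [kzf,yvzah] add [fqv,ymago] -> 10 lines: liq lbamk mjeio ueuux fqv ymago sqfn lrmil ltz uhtlt
Hunk 7: at line 3 remove [fqv,ymago,sqfn] add [hqy,dqvz] -> 9 lines: liq lbamk mjeio ueuux hqy dqvz lrmil ltz uhtlt
Final line count: 9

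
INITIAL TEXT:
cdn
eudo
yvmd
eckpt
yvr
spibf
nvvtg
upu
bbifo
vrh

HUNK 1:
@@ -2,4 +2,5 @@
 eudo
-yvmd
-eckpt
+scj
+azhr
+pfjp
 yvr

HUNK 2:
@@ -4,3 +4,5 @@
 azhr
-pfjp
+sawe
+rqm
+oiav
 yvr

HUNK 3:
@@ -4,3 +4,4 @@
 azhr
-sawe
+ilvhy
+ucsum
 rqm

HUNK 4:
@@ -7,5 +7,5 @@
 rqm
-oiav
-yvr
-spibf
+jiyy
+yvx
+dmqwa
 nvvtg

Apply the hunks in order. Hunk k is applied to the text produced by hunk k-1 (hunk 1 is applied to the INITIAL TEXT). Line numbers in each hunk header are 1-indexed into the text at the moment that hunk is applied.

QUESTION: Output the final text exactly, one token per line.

Answer: cdn
eudo
scj
azhr
ilvhy
ucsum
rqm
jiyy
yvx
dmqwa
nvvtg
upu
bbifo
vrh

Derivation:
Hunk 1: at line 2 remove [yvmd,eckpt] add [scj,azhr,pfjp] -> 11 lines: cdn eudo scj azhr pfjp yvr spibf nvvtg upu bbifo vrh
Hunk 2: at line 4 remove [pfjp] add [sawe,rqm,oiav] -> 13 lines: cdn eudo scj azhr sawe rqm oiav yvr spibf nvvtg upu bbifo vrh
Hunk 3: at line 4 remove [sawe] add [ilvhy,ucsum] -> 14 lines: cdn eudo scj azhr ilvhy ucsum rqm oiav yvr spibf nvvtg upu bbifo vrh
Hunk 4: at line 7 remove [oiav,yvr,spibf] add [jiyy,yvx,dmqwa] -> 14 lines: cdn eudo scj azhr ilvhy ucsum rqm jiyy yvx dmqwa nvvtg upu bbifo vrh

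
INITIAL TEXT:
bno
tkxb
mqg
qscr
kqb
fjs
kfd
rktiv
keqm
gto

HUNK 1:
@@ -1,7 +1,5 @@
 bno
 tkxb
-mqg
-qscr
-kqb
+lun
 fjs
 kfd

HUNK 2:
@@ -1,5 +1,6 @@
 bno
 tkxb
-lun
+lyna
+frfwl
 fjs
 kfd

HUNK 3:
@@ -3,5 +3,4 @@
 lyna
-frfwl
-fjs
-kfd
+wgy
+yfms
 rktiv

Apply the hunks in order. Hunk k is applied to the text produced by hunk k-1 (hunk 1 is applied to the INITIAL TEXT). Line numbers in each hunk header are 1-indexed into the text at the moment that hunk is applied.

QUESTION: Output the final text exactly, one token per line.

Answer: bno
tkxb
lyna
wgy
yfms
rktiv
keqm
gto

Derivation:
Hunk 1: at line 1 remove [mqg,qscr,kqb] add [lun] -> 8 lines: bno tkxb lun fjs kfd rktiv keqm gto
Hunk 2: at line 1 remove [lun] add [lyna,frfwl] -> 9 lines: bno tkxb lyna frfwl fjs kfd rktiv keqm gto
Hunk 3: at line 3 remove [frfwl,fjs,kfd] add [wgy,yfms] -> 8 lines: bno tkxb lyna wgy yfms rktiv keqm gto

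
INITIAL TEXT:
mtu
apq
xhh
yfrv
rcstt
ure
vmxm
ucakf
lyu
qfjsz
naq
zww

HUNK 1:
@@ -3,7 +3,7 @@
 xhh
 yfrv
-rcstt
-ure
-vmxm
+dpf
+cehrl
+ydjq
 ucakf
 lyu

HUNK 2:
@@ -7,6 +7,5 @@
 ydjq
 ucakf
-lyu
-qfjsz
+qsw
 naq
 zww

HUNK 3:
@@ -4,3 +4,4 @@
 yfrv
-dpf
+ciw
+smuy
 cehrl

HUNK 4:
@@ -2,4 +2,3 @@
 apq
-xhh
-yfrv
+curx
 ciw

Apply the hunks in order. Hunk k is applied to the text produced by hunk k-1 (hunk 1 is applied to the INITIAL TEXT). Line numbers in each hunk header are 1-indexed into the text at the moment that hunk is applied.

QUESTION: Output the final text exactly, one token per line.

Answer: mtu
apq
curx
ciw
smuy
cehrl
ydjq
ucakf
qsw
naq
zww

Derivation:
Hunk 1: at line 3 remove [rcstt,ure,vmxm] add [dpf,cehrl,ydjq] -> 12 lines: mtu apq xhh yfrv dpf cehrl ydjq ucakf lyu qfjsz naq zww
Hunk 2: at line 7 remove [lyu,qfjsz] add [qsw] -> 11 lines: mtu apq xhh yfrv dpf cehrl ydjq ucakf qsw naq zww
Hunk 3: at line 4 remove [dpf] add [ciw,smuy] -> 12 lines: mtu apq xhh yfrv ciw smuy cehrl ydjq ucakf qsw naq zww
Hunk 4: at line 2 remove [xhh,yfrv] add [curx] -> 11 lines: mtu apq curx ciw smuy cehrl ydjq ucakf qsw naq zww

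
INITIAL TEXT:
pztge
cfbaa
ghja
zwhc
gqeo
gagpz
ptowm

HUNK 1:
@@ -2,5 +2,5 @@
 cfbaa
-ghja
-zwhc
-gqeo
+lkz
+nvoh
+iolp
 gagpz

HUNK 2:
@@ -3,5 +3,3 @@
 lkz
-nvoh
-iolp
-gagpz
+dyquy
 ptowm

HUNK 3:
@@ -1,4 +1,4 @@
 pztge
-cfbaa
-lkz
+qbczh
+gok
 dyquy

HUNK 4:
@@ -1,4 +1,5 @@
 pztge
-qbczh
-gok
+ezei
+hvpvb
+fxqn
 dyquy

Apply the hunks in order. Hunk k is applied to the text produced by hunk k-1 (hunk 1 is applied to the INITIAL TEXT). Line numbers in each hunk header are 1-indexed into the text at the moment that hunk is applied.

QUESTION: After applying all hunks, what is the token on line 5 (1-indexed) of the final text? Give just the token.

Answer: dyquy

Derivation:
Hunk 1: at line 2 remove [ghja,zwhc,gqeo] add [lkz,nvoh,iolp] -> 7 lines: pztge cfbaa lkz nvoh iolp gagpz ptowm
Hunk 2: at line 3 remove [nvoh,iolp,gagpz] add [dyquy] -> 5 lines: pztge cfbaa lkz dyquy ptowm
Hunk 3: at line 1 remove [cfbaa,lkz] add [qbczh,gok] -> 5 lines: pztge qbczh gok dyquy ptowm
Hunk 4: at line 1 remove [qbczh,gok] add [ezei,hvpvb,fxqn] -> 6 lines: pztge ezei hvpvb fxqn dyquy ptowm
Final line 5: dyquy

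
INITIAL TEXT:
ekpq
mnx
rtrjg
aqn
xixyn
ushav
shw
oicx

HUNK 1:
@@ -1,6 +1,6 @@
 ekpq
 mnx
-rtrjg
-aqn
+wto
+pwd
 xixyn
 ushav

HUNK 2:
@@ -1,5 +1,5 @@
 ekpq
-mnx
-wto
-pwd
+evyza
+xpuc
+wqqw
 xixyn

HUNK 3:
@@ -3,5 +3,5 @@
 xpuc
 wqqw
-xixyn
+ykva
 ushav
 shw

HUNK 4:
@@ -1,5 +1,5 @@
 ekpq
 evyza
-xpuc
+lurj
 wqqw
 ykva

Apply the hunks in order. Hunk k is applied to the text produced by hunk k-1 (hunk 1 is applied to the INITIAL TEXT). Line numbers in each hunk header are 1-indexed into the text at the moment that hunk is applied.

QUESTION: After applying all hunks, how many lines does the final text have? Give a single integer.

Answer: 8

Derivation:
Hunk 1: at line 1 remove [rtrjg,aqn] add [wto,pwd] -> 8 lines: ekpq mnx wto pwd xixyn ushav shw oicx
Hunk 2: at line 1 remove [mnx,wto,pwd] add [evyza,xpuc,wqqw] -> 8 lines: ekpq evyza xpuc wqqw xixyn ushav shw oicx
Hunk 3: at line 3 remove [xixyn] add [ykva] -> 8 lines: ekpq evyza xpuc wqqw ykva ushav shw oicx
Hunk 4: at line 1 remove [xpuc] add [lurj] -> 8 lines: ekpq evyza lurj wqqw ykva ushav shw oicx
Final line count: 8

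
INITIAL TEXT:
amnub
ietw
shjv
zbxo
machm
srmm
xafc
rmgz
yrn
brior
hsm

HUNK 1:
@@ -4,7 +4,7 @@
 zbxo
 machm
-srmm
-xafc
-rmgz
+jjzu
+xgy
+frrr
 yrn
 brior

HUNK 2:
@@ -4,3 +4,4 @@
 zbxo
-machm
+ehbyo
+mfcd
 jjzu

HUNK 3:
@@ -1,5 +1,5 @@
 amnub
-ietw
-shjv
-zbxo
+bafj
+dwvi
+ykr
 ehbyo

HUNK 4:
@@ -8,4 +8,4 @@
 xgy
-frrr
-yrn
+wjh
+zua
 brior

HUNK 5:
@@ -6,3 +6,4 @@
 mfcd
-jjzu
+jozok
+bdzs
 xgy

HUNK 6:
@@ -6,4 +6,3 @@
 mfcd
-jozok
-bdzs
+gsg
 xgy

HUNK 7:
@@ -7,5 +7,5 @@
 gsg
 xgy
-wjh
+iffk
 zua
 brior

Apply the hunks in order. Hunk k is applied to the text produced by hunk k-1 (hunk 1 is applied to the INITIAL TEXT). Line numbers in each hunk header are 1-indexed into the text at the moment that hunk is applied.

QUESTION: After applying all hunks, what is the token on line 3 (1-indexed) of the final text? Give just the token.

Answer: dwvi

Derivation:
Hunk 1: at line 4 remove [srmm,xafc,rmgz] add [jjzu,xgy,frrr] -> 11 lines: amnub ietw shjv zbxo machm jjzu xgy frrr yrn brior hsm
Hunk 2: at line 4 remove [machm] add [ehbyo,mfcd] -> 12 lines: amnub ietw shjv zbxo ehbyo mfcd jjzu xgy frrr yrn brior hsm
Hunk 3: at line 1 remove [ietw,shjv,zbxo] add [bafj,dwvi,ykr] -> 12 lines: amnub bafj dwvi ykr ehbyo mfcd jjzu xgy frrr yrn brior hsm
Hunk 4: at line 8 remove [frrr,yrn] add [wjh,zua] -> 12 lines: amnub bafj dwvi ykr ehbyo mfcd jjzu xgy wjh zua brior hsm
Hunk 5: at line 6 remove [jjzu] add [jozok,bdzs] -> 13 lines: amnub bafj dwvi ykr ehbyo mfcd jozok bdzs xgy wjh zua brior hsm
Hunk 6: at line 6 remove [jozok,bdzs] add [gsg] -> 12 lines: amnub bafj dwvi ykr ehbyo mfcd gsg xgy wjh zua brior hsm
Hunk 7: at line 7 remove [wjh] add [iffk] -> 12 lines: amnub bafj dwvi ykr ehbyo mfcd gsg xgy iffk zua brior hsm
Final line 3: dwvi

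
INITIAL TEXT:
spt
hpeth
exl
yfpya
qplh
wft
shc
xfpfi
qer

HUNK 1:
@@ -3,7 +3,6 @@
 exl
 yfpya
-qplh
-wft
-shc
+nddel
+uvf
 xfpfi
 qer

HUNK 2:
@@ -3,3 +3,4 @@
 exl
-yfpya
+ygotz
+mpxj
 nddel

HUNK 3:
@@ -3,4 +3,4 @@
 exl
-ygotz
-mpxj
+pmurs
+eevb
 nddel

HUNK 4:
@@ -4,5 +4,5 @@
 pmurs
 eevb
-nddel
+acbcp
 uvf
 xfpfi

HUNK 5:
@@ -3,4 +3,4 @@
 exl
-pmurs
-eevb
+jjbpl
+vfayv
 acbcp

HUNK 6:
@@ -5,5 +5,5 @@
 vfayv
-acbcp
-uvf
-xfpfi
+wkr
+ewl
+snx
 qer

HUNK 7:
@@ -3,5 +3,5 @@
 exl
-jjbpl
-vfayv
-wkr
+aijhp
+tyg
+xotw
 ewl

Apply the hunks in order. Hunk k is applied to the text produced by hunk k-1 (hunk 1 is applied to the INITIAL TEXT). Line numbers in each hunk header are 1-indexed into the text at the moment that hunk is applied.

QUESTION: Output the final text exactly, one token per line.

Answer: spt
hpeth
exl
aijhp
tyg
xotw
ewl
snx
qer

Derivation:
Hunk 1: at line 3 remove [qplh,wft,shc] add [nddel,uvf] -> 8 lines: spt hpeth exl yfpya nddel uvf xfpfi qer
Hunk 2: at line 3 remove [yfpya] add [ygotz,mpxj] -> 9 lines: spt hpeth exl ygotz mpxj nddel uvf xfpfi qer
Hunk 3: at line 3 remove [ygotz,mpxj] add [pmurs,eevb] -> 9 lines: spt hpeth exl pmurs eevb nddel uvf xfpfi qer
Hunk 4: at line 4 remove [nddel] add [acbcp] -> 9 lines: spt hpeth exl pmurs eevb acbcp uvf xfpfi qer
Hunk 5: at line 3 remove [pmurs,eevb] add [jjbpl,vfayv] -> 9 lines: spt hpeth exl jjbpl vfayv acbcp uvf xfpfi qer
Hunk 6: at line 5 remove [acbcp,uvf,xfpfi] add [wkr,ewl,snx] -> 9 lines: spt hpeth exl jjbpl vfayv wkr ewl snx qer
Hunk 7: at line 3 remove [jjbpl,vfayv,wkr] add [aijhp,tyg,xotw] -> 9 lines: spt hpeth exl aijhp tyg xotw ewl snx qer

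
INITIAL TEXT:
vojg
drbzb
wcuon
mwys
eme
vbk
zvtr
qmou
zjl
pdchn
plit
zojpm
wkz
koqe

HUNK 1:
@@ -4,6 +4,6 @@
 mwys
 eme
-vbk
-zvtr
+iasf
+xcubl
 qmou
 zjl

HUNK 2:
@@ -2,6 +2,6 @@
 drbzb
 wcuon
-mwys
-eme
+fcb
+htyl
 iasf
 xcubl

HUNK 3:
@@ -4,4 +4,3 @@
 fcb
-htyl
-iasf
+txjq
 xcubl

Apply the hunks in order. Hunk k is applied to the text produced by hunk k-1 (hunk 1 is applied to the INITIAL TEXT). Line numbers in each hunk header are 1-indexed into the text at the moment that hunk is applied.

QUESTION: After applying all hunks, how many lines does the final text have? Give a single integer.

Hunk 1: at line 4 remove [vbk,zvtr] add [iasf,xcubl] -> 14 lines: vojg drbzb wcuon mwys eme iasf xcubl qmou zjl pdchn plit zojpm wkz koqe
Hunk 2: at line 2 remove [mwys,eme] add [fcb,htyl] -> 14 lines: vojg drbzb wcuon fcb htyl iasf xcubl qmou zjl pdchn plit zojpm wkz koqe
Hunk 3: at line 4 remove [htyl,iasf] add [txjq] -> 13 lines: vojg drbzb wcuon fcb txjq xcubl qmou zjl pdchn plit zojpm wkz koqe
Final line count: 13

Answer: 13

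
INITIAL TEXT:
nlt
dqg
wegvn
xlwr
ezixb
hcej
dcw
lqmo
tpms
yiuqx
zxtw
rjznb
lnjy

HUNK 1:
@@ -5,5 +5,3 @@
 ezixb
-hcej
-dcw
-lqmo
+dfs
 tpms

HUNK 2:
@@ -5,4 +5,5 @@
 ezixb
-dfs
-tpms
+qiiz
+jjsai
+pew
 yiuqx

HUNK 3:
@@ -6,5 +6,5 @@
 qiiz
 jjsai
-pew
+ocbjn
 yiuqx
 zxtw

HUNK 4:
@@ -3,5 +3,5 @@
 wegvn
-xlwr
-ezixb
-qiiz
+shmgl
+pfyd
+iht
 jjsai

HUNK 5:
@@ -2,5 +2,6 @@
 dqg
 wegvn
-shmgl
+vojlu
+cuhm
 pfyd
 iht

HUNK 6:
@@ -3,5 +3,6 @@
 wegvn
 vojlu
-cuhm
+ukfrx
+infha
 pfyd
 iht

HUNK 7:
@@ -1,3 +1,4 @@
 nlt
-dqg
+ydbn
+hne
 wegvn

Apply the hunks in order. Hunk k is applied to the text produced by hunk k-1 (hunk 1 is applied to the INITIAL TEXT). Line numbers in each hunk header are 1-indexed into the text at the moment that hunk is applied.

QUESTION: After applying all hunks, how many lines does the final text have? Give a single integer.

Hunk 1: at line 5 remove [hcej,dcw,lqmo] add [dfs] -> 11 lines: nlt dqg wegvn xlwr ezixb dfs tpms yiuqx zxtw rjznb lnjy
Hunk 2: at line 5 remove [dfs,tpms] add [qiiz,jjsai,pew] -> 12 lines: nlt dqg wegvn xlwr ezixb qiiz jjsai pew yiuqx zxtw rjznb lnjy
Hunk 3: at line 6 remove [pew] add [ocbjn] -> 12 lines: nlt dqg wegvn xlwr ezixb qiiz jjsai ocbjn yiuqx zxtw rjznb lnjy
Hunk 4: at line 3 remove [xlwr,ezixb,qiiz] add [shmgl,pfyd,iht] -> 12 lines: nlt dqg wegvn shmgl pfyd iht jjsai ocbjn yiuqx zxtw rjznb lnjy
Hunk 5: at line 2 remove [shmgl] add [vojlu,cuhm] -> 13 lines: nlt dqg wegvn vojlu cuhm pfyd iht jjsai ocbjn yiuqx zxtw rjznb lnjy
Hunk 6: at line 3 remove [cuhm] add [ukfrx,infha] -> 14 lines: nlt dqg wegvn vojlu ukfrx infha pfyd iht jjsai ocbjn yiuqx zxtw rjznb lnjy
Hunk 7: at line 1 remove [dqg] add [ydbn,hne] -> 15 lines: nlt ydbn hne wegvn vojlu ukfrx infha pfyd iht jjsai ocbjn yiuqx zxtw rjznb lnjy
Final line count: 15

Answer: 15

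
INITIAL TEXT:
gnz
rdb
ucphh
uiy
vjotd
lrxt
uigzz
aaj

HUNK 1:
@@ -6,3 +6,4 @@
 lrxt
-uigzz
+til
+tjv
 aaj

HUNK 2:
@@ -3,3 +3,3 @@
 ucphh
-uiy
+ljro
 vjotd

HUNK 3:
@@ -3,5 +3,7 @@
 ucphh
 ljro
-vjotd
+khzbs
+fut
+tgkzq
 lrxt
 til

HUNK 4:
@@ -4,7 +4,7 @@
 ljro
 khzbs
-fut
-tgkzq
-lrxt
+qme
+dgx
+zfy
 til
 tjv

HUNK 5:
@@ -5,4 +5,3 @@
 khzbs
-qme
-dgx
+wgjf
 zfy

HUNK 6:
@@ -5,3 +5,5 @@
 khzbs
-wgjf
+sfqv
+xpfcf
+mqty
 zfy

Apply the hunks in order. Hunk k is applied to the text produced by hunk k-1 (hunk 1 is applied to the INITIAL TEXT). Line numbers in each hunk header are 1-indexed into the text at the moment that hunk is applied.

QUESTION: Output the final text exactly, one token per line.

Hunk 1: at line 6 remove [uigzz] add [til,tjv] -> 9 lines: gnz rdb ucphh uiy vjotd lrxt til tjv aaj
Hunk 2: at line 3 remove [uiy] add [ljro] -> 9 lines: gnz rdb ucphh ljro vjotd lrxt til tjv aaj
Hunk 3: at line 3 remove [vjotd] add [khzbs,fut,tgkzq] -> 11 lines: gnz rdb ucphh ljro khzbs fut tgkzq lrxt til tjv aaj
Hunk 4: at line 4 remove [fut,tgkzq,lrxt] add [qme,dgx,zfy] -> 11 lines: gnz rdb ucphh ljro khzbs qme dgx zfy til tjv aaj
Hunk 5: at line 5 remove [qme,dgx] add [wgjf] -> 10 lines: gnz rdb ucphh ljro khzbs wgjf zfy til tjv aaj
Hunk 6: at line 5 remove [wgjf] add [sfqv,xpfcf,mqty] -> 12 lines: gnz rdb ucphh ljro khzbs sfqv xpfcf mqty zfy til tjv aaj

Answer: gnz
rdb
ucphh
ljro
khzbs
sfqv
xpfcf
mqty
zfy
til
tjv
aaj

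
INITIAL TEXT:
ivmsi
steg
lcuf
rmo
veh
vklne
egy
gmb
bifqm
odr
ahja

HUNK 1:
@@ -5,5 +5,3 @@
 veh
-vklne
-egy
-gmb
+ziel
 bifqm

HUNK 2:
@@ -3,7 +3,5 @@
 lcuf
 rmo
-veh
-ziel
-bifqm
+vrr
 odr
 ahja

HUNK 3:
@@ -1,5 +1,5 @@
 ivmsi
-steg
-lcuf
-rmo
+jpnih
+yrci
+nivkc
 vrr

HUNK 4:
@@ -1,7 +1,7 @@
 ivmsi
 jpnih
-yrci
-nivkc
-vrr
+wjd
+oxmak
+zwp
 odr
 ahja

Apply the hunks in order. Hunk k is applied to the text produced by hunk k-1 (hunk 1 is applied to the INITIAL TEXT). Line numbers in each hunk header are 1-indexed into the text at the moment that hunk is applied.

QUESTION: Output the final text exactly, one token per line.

Hunk 1: at line 5 remove [vklne,egy,gmb] add [ziel] -> 9 lines: ivmsi steg lcuf rmo veh ziel bifqm odr ahja
Hunk 2: at line 3 remove [veh,ziel,bifqm] add [vrr] -> 7 lines: ivmsi steg lcuf rmo vrr odr ahja
Hunk 3: at line 1 remove [steg,lcuf,rmo] add [jpnih,yrci,nivkc] -> 7 lines: ivmsi jpnih yrci nivkc vrr odr ahja
Hunk 4: at line 1 remove [yrci,nivkc,vrr] add [wjd,oxmak,zwp] -> 7 lines: ivmsi jpnih wjd oxmak zwp odr ahja

Answer: ivmsi
jpnih
wjd
oxmak
zwp
odr
ahja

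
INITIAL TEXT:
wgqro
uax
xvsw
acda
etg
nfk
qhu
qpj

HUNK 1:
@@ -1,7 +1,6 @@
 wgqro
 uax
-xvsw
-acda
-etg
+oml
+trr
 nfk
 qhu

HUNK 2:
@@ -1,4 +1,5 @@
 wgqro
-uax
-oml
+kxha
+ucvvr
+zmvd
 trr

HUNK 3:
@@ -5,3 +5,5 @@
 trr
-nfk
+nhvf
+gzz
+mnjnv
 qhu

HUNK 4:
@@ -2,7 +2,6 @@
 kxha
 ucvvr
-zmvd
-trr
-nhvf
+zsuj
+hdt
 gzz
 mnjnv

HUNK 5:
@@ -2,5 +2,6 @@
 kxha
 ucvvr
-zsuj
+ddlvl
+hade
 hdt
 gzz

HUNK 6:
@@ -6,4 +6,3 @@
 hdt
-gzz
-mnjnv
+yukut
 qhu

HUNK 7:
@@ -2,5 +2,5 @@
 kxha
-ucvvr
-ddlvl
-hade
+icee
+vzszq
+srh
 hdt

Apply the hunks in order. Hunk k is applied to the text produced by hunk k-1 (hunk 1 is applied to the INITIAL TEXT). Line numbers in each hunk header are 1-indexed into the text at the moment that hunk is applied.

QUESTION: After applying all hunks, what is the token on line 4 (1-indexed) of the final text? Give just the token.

Answer: vzszq

Derivation:
Hunk 1: at line 1 remove [xvsw,acda,etg] add [oml,trr] -> 7 lines: wgqro uax oml trr nfk qhu qpj
Hunk 2: at line 1 remove [uax,oml] add [kxha,ucvvr,zmvd] -> 8 lines: wgqro kxha ucvvr zmvd trr nfk qhu qpj
Hunk 3: at line 5 remove [nfk] add [nhvf,gzz,mnjnv] -> 10 lines: wgqro kxha ucvvr zmvd trr nhvf gzz mnjnv qhu qpj
Hunk 4: at line 2 remove [zmvd,trr,nhvf] add [zsuj,hdt] -> 9 lines: wgqro kxha ucvvr zsuj hdt gzz mnjnv qhu qpj
Hunk 5: at line 2 remove [zsuj] add [ddlvl,hade] -> 10 lines: wgqro kxha ucvvr ddlvl hade hdt gzz mnjnv qhu qpj
Hunk 6: at line 6 remove [gzz,mnjnv] add [yukut] -> 9 lines: wgqro kxha ucvvr ddlvl hade hdt yukut qhu qpj
Hunk 7: at line 2 remove [ucvvr,ddlvl,hade] add [icee,vzszq,srh] -> 9 lines: wgqro kxha icee vzszq srh hdt yukut qhu qpj
Final line 4: vzszq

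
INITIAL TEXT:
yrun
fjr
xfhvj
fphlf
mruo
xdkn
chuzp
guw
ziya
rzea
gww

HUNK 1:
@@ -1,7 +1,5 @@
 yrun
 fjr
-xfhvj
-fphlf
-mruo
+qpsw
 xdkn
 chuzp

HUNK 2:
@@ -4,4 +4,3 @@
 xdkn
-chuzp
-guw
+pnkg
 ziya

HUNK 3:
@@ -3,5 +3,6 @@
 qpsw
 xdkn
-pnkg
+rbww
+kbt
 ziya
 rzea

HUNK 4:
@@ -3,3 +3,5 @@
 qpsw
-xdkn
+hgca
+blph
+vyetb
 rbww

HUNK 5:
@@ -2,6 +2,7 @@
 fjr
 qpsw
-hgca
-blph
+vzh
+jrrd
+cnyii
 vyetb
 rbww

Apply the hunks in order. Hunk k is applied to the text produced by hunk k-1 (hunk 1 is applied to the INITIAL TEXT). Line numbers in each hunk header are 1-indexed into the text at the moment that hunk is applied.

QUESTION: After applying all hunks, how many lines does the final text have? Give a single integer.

Hunk 1: at line 1 remove [xfhvj,fphlf,mruo] add [qpsw] -> 9 lines: yrun fjr qpsw xdkn chuzp guw ziya rzea gww
Hunk 2: at line 4 remove [chuzp,guw] add [pnkg] -> 8 lines: yrun fjr qpsw xdkn pnkg ziya rzea gww
Hunk 3: at line 3 remove [pnkg] add [rbww,kbt] -> 9 lines: yrun fjr qpsw xdkn rbww kbt ziya rzea gww
Hunk 4: at line 3 remove [xdkn] add [hgca,blph,vyetb] -> 11 lines: yrun fjr qpsw hgca blph vyetb rbww kbt ziya rzea gww
Hunk 5: at line 2 remove [hgca,blph] add [vzh,jrrd,cnyii] -> 12 lines: yrun fjr qpsw vzh jrrd cnyii vyetb rbww kbt ziya rzea gww
Final line count: 12

Answer: 12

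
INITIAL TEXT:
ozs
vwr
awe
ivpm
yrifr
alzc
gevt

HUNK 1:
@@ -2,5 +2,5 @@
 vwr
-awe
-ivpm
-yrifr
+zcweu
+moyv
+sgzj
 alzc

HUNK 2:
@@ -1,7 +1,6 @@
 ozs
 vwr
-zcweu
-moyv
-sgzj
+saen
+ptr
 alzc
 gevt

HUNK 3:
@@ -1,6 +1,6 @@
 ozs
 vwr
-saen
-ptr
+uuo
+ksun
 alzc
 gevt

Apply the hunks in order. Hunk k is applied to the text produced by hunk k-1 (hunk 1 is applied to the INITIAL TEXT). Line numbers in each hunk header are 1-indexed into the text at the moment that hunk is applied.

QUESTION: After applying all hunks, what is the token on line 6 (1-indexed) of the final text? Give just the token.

Hunk 1: at line 2 remove [awe,ivpm,yrifr] add [zcweu,moyv,sgzj] -> 7 lines: ozs vwr zcweu moyv sgzj alzc gevt
Hunk 2: at line 1 remove [zcweu,moyv,sgzj] add [saen,ptr] -> 6 lines: ozs vwr saen ptr alzc gevt
Hunk 3: at line 1 remove [saen,ptr] add [uuo,ksun] -> 6 lines: ozs vwr uuo ksun alzc gevt
Final line 6: gevt

Answer: gevt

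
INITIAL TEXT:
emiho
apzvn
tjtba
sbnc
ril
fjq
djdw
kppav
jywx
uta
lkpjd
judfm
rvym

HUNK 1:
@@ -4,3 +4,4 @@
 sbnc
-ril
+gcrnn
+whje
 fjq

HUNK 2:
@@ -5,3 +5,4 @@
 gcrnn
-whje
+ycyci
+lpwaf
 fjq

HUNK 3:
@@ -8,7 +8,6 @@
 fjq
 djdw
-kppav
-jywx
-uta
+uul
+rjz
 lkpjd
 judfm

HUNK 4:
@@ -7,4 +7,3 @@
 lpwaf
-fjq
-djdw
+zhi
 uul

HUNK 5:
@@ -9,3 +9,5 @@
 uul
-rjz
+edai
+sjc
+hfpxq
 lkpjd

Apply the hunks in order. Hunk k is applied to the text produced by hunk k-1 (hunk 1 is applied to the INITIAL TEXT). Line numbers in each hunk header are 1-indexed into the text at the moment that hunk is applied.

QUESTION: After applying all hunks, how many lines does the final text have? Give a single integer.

Answer: 15

Derivation:
Hunk 1: at line 4 remove [ril] add [gcrnn,whje] -> 14 lines: emiho apzvn tjtba sbnc gcrnn whje fjq djdw kppav jywx uta lkpjd judfm rvym
Hunk 2: at line 5 remove [whje] add [ycyci,lpwaf] -> 15 lines: emiho apzvn tjtba sbnc gcrnn ycyci lpwaf fjq djdw kppav jywx uta lkpjd judfm rvym
Hunk 3: at line 8 remove [kppav,jywx,uta] add [uul,rjz] -> 14 lines: emiho apzvn tjtba sbnc gcrnn ycyci lpwaf fjq djdw uul rjz lkpjd judfm rvym
Hunk 4: at line 7 remove [fjq,djdw] add [zhi] -> 13 lines: emiho apzvn tjtba sbnc gcrnn ycyci lpwaf zhi uul rjz lkpjd judfm rvym
Hunk 5: at line 9 remove [rjz] add [edai,sjc,hfpxq] -> 15 lines: emiho apzvn tjtba sbnc gcrnn ycyci lpwaf zhi uul edai sjc hfpxq lkpjd judfm rvym
Final line count: 15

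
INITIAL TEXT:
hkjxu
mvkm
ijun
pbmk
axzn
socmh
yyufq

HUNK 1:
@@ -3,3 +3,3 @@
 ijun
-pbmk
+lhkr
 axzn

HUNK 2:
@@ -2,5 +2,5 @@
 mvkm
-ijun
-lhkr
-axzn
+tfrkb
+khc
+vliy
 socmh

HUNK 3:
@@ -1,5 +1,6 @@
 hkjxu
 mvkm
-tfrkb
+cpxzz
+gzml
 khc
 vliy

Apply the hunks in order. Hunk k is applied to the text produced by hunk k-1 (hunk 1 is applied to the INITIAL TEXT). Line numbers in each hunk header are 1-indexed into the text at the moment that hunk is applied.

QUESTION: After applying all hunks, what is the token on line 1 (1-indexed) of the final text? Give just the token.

Hunk 1: at line 3 remove [pbmk] add [lhkr] -> 7 lines: hkjxu mvkm ijun lhkr axzn socmh yyufq
Hunk 2: at line 2 remove [ijun,lhkr,axzn] add [tfrkb,khc,vliy] -> 7 lines: hkjxu mvkm tfrkb khc vliy socmh yyufq
Hunk 3: at line 1 remove [tfrkb] add [cpxzz,gzml] -> 8 lines: hkjxu mvkm cpxzz gzml khc vliy socmh yyufq
Final line 1: hkjxu

Answer: hkjxu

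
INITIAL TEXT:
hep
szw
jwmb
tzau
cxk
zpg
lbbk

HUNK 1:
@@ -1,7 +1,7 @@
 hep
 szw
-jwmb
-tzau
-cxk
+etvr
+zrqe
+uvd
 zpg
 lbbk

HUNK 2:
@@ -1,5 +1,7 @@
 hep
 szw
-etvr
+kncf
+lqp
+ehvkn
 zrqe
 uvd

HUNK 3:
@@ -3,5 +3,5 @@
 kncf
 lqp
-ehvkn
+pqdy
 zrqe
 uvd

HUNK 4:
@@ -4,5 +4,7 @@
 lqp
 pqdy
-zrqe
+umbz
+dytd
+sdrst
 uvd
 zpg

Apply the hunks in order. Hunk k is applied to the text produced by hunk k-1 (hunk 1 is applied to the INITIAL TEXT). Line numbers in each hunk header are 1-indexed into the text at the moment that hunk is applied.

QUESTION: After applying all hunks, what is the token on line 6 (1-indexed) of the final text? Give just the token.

Answer: umbz

Derivation:
Hunk 1: at line 1 remove [jwmb,tzau,cxk] add [etvr,zrqe,uvd] -> 7 lines: hep szw etvr zrqe uvd zpg lbbk
Hunk 2: at line 1 remove [etvr] add [kncf,lqp,ehvkn] -> 9 lines: hep szw kncf lqp ehvkn zrqe uvd zpg lbbk
Hunk 3: at line 3 remove [ehvkn] add [pqdy] -> 9 lines: hep szw kncf lqp pqdy zrqe uvd zpg lbbk
Hunk 4: at line 4 remove [zrqe] add [umbz,dytd,sdrst] -> 11 lines: hep szw kncf lqp pqdy umbz dytd sdrst uvd zpg lbbk
Final line 6: umbz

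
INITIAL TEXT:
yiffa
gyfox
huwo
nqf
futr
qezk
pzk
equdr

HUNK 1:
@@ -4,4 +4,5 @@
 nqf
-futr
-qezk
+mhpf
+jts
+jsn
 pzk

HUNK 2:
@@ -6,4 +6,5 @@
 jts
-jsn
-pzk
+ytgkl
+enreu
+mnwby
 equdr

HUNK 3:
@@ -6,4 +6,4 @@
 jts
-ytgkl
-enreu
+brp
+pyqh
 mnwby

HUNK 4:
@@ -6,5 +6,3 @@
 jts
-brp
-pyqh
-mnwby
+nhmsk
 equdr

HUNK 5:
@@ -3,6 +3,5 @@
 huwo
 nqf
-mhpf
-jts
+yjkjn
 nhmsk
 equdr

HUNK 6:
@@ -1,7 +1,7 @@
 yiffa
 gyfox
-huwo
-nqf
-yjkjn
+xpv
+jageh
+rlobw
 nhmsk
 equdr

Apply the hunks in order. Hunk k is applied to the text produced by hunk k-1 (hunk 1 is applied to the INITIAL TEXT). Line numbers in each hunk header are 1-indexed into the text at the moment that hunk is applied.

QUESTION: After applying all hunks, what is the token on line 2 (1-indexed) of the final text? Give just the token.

Hunk 1: at line 4 remove [futr,qezk] add [mhpf,jts,jsn] -> 9 lines: yiffa gyfox huwo nqf mhpf jts jsn pzk equdr
Hunk 2: at line 6 remove [jsn,pzk] add [ytgkl,enreu,mnwby] -> 10 lines: yiffa gyfox huwo nqf mhpf jts ytgkl enreu mnwby equdr
Hunk 3: at line 6 remove [ytgkl,enreu] add [brp,pyqh] -> 10 lines: yiffa gyfox huwo nqf mhpf jts brp pyqh mnwby equdr
Hunk 4: at line 6 remove [brp,pyqh,mnwby] add [nhmsk] -> 8 lines: yiffa gyfox huwo nqf mhpf jts nhmsk equdr
Hunk 5: at line 3 remove [mhpf,jts] add [yjkjn] -> 7 lines: yiffa gyfox huwo nqf yjkjn nhmsk equdr
Hunk 6: at line 1 remove [huwo,nqf,yjkjn] add [xpv,jageh,rlobw] -> 7 lines: yiffa gyfox xpv jageh rlobw nhmsk equdr
Final line 2: gyfox

Answer: gyfox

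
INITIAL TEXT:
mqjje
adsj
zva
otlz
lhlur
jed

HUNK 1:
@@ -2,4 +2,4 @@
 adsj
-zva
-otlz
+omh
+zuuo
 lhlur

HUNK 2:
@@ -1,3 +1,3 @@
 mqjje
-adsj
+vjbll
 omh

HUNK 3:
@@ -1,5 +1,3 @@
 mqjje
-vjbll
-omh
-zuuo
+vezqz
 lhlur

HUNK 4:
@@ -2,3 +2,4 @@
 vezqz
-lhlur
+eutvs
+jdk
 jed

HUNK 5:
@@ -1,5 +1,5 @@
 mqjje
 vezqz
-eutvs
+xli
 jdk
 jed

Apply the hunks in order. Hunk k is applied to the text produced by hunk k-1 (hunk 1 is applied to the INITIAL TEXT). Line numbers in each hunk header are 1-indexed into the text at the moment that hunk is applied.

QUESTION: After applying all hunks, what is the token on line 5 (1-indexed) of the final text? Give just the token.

Hunk 1: at line 2 remove [zva,otlz] add [omh,zuuo] -> 6 lines: mqjje adsj omh zuuo lhlur jed
Hunk 2: at line 1 remove [adsj] add [vjbll] -> 6 lines: mqjje vjbll omh zuuo lhlur jed
Hunk 3: at line 1 remove [vjbll,omh,zuuo] add [vezqz] -> 4 lines: mqjje vezqz lhlur jed
Hunk 4: at line 2 remove [lhlur] add [eutvs,jdk] -> 5 lines: mqjje vezqz eutvs jdk jed
Hunk 5: at line 1 remove [eutvs] add [xli] -> 5 lines: mqjje vezqz xli jdk jed
Final line 5: jed

Answer: jed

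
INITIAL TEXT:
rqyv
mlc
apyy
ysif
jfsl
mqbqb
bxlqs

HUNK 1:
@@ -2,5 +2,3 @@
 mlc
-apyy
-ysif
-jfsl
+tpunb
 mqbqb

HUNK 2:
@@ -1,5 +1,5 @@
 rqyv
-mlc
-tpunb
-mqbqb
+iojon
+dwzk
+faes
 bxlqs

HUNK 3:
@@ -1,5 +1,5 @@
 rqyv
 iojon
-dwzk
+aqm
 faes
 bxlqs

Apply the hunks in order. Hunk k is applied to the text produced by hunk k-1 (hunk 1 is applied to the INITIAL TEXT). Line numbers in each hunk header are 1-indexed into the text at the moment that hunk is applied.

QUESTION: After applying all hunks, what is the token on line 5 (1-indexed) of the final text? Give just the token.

Hunk 1: at line 2 remove [apyy,ysif,jfsl] add [tpunb] -> 5 lines: rqyv mlc tpunb mqbqb bxlqs
Hunk 2: at line 1 remove [mlc,tpunb,mqbqb] add [iojon,dwzk,faes] -> 5 lines: rqyv iojon dwzk faes bxlqs
Hunk 3: at line 1 remove [dwzk] add [aqm] -> 5 lines: rqyv iojon aqm faes bxlqs
Final line 5: bxlqs

Answer: bxlqs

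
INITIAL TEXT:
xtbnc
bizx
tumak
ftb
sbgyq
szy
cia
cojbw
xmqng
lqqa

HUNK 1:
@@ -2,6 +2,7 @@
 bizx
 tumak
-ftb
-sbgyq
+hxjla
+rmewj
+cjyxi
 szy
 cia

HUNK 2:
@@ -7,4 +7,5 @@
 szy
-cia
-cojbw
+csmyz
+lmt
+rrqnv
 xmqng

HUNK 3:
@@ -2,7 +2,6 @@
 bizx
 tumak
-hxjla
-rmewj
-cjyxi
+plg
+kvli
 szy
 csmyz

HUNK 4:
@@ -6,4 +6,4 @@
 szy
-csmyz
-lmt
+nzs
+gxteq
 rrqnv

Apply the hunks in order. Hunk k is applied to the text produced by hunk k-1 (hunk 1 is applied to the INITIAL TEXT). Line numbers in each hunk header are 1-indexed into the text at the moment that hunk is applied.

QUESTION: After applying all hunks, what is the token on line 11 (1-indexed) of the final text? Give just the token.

Hunk 1: at line 2 remove [ftb,sbgyq] add [hxjla,rmewj,cjyxi] -> 11 lines: xtbnc bizx tumak hxjla rmewj cjyxi szy cia cojbw xmqng lqqa
Hunk 2: at line 7 remove [cia,cojbw] add [csmyz,lmt,rrqnv] -> 12 lines: xtbnc bizx tumak hxjla rmewj cjyxi szy csmyz lmt rrqnv xmqng lqqa
Hunk 3: at line 2 remove [hxjla,rmewj,cjyxi] add [plg,kvli] -> 11 lines: xtbnc bizx tumak plg kvli szy csmyz lmt rrqnv xmqng lqqa
Hunk 4: at line 6 remove [csmyz,lmt] add [nzs,gxteq] -> 11 lines: xtbnc bizx tumak plg kvli szy nzs gxteq rrqnv xmqng lqqa
Final line 11: lqqa

Answer: lqqa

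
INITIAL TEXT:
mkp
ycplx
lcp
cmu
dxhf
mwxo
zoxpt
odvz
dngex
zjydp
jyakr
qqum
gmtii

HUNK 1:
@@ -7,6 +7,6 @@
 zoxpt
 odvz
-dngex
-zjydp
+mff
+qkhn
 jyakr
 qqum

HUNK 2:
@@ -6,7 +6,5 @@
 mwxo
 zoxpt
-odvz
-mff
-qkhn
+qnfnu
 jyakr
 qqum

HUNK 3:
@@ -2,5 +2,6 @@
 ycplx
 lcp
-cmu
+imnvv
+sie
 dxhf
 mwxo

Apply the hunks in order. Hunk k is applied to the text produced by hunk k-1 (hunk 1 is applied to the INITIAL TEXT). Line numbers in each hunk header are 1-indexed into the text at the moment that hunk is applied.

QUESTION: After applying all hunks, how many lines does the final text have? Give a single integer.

Answer: 12

Derivation:
Hunk 1: at line 7 remove [dngex,zjydp] add [mff,qkhn] -> 13 lines: mkp ycplx lcp cmu dxhf mwxo zoxpt odvz mff qkhn jyakr qqum gmtii
Hunk 2: at line 6 remove [odvz,mff,qkhn] add [qnfnu] -> 11 lines: mkp ycplx lcp cmu dxhf mwxo zoxpt qnfnu jyakr qqum gmtii
Hunk 3: at line 2 remove [cmu] add [imnvv,sie] -> 12 lines: mkp ycplx lcp imnvv sie dxhf mwxo zoxpt qnfnu jyakr qqum gmtii
Final line count: 12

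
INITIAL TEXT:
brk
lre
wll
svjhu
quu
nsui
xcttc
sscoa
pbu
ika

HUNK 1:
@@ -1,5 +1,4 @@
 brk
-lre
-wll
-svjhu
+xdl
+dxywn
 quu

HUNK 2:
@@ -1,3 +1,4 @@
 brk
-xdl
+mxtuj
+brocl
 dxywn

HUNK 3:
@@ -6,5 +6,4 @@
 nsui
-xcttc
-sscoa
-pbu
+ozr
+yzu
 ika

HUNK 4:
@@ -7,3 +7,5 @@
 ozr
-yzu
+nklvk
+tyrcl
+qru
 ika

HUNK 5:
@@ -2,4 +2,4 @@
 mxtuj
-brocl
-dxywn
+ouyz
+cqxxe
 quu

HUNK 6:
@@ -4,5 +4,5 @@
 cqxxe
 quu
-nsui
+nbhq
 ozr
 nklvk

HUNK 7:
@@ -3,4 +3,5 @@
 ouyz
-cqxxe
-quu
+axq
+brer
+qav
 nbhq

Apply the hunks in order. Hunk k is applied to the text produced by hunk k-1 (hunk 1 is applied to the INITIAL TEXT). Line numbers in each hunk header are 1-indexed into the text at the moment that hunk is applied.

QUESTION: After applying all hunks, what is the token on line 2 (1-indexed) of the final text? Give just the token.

Answer: mxtuj

Derivation:
Hunk 1: at line 1 remove [lre,wll,svjhu] add [xdl,dxywn] -> 9 lines: brk xdl dxywn quu nsui xcttc sscoa pbu ika
Hunk 2: at line 1 remove [xdl] add [mxtuj,brocl] -> 10 lines: brk mxtuj brocl dxywn quu nsui xcttc sscoa pbu ika
Hunk 3: at line 6 remove [xcttc,sscoa,pbu] add [ozr,yzu] -> 9 lines: brk mxtuj brocl dxywn quu nsui ozr yzu ika
Hunk 4: at line 7 remove [yzu] add [nklvk,tyrcl,qru] -> 11 lines: brk mxtuj brocl dxywn quu nsui ozr nklvk tyrcl qru ika
Hunk 5: at line 2 remove [brocl,dxywn] add [ouyz,cqxxe] -> 11 lines: brk mxtuj ouyz cqxxe quu nsui ozr nklvk tyrcl qru ika
Hunk 6: at line 4 remove [nsui] add [nbhq] -> 11 lines: brk mxtuj ouyz cqxxe quu nbhq ozr nklvk tyrcl qru ika
Hunk 7: at line 3 remove [cqxxe,quu] add [axq,brer,qav] -> 12 lines: brk mxtuj ouyz axq brer qav nbhq ozr nklvk tyrcl qru ika
Final line 2: mxtuj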